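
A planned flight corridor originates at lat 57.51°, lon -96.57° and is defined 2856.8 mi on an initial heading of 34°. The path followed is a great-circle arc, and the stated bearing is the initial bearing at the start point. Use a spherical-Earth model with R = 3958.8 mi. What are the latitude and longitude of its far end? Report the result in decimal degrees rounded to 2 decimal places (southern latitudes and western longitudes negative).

latitude 68.03°, longitude 2.46°

Angular distance δ = d/R = 2856.8 / 3958.8 = 0.721633 rad.
With φ₁ = 57.51° = 1.003739 rad and θ = 34° = 0.593412 rad:
sin φ₂ = sin φ₁ cos δ + cos φ₁ sin δ cos θ = (0.843485)(0.750728) + (0.537152)(0.660611)(0.829038) = 0.927411
φ₂ = asin(0.927411) = 1.187431 rad = 68.03°.
For the longitude increment, Δλ = atan2( sin θ sin δ cos φ₁, cos δ − sin φ₁ sin φ₂ ) = atan2(0.198429, -0.031530) = 99.03°.
λ₂ = -96.57° + 99.03° = 2.46°.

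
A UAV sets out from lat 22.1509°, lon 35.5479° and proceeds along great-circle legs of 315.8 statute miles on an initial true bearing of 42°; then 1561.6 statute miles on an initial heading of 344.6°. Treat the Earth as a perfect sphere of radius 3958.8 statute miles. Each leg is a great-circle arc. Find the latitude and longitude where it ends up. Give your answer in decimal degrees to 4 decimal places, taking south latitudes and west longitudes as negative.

latitude 47.0550°, longitude 30.3198°

Apply the spherical direct solution leg by leg, carrying full precision between legs.
Leg 1: from (22.1509°, 35.5479°), δ = 315.8/3958.8 = 0.079772 rad, θ = 42° → φ = 25.5118°, λ = 38.9350°.
Leg 2: from (25.5118°, 38.9350°), δ = 1561.6/3958.8 = 0.394463 rad, θ = 344.6° → φ = 47.0550°, λ = 30.3198°.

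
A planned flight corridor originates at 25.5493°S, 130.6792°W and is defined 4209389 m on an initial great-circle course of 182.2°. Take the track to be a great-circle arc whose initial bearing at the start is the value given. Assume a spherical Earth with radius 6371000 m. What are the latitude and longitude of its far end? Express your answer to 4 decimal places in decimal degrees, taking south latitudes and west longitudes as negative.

δ = 4209389/6371000 = 0.660711 rad (37.8559°).
Start latitude φ₁ = -0.445919 rad; initial bearing θ = 3.179990 rad.
sin φ₂ = sin φ₁ cos δ + cos φ₁ sin δ cos θ = (-0.431288)(0.789556) + (0.902215)(0.613678)(-0.999263) = -0.893787
φ₂ = asin(-0.893787) = -1.105720 rad = -63.3531°.
Δλ = atan2( sin θ sin δ cos φ₁ , cos δ − sin φ₁ sin φ₂ ) = atan2(-0.021254, 0.404077) = -0.052551 rad = -3.0109°.
λ₂ = -130.6792° + -3.0109° = -133.6901°.

latitude -63.3531°, longitude -133.6901°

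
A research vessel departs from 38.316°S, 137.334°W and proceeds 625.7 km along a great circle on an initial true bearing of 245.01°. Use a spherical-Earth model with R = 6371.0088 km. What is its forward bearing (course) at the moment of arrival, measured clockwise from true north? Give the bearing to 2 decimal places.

Angular distance δ = d/R = 625.7 / 6371.0088 = 0.098211 rad.
Converting: φ₁ = -0.668740 rad, θ = 4.276231 rad.
sin φ₂ = sin φ₁ cos δ + cos φ₁ sin δ cos θ = (-0.619998)(0.995181) + (0.784603)(0.098053)(-0.422460) = -0.649511
φ₂ = asin(-0.649511) = -0.706942 rad = -40.505°.
Δλ = atan2( sin θ sin δ cos φ₁ , cos δ − sin φ₁ sin φ₂ ) = atan2(-0.069730, 0.592485) = -0.117152 rad = -6.712°.
λ₂ = λ₁ + Δλ = -144.046°.
The forward bearing on arrival equals the back-azimuth from the destination plus 180°.
Back-azimuth from P₂ (-40.50°, -144.05°) to P₁ (-38.32°, -137.33°), with Δλ' = λ₁ − λ₂ = 6.71°: atan2( sin Δλ' cos φ₁ , cos φ₂ sin φ₁ − sin φ₂ cos φ₁ cos Δλ' ) = 69.28°.
Final bearing = (69.28° + 180°) mod 360° = 249.28°.

final bearing 249.28°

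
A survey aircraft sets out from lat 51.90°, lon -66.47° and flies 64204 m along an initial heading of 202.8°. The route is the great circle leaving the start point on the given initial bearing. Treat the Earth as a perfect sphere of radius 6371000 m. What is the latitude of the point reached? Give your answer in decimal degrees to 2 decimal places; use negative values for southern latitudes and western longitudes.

latitude 51.37°

δ = 64204/6371000 = 0.010078 rad (0.5774°).
Start latitude φ₁ = 0.905826 rad; initial bearing θ = 3.539528 rad.
Destination latitude: φ₂ = arcsin( sin φ₁ cos δ + cos φ₁ sin δ cos θ ) = arcsin(0.781163) = 51.37°.
Then Δλ = atan2(-0.002410, 0.385225) = -0.006255 rad, from sin θ sin δ cos φ₁ over cos δ − sin φ₁ sin φ₂.
λ₂ = -66.47° + -0.36° = -66.83°.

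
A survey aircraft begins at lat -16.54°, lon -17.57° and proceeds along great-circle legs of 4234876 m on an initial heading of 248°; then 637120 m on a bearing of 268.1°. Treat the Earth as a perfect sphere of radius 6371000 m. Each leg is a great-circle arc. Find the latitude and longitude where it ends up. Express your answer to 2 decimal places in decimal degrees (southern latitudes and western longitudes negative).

latitude -26.51°, longitude -63.68°

Apply the spherical direct solution leg by leg, carrying full precision between legs.
Leg 1: from (-16.54°, -17.57°), δ = 4234876/6371000 = 0.664711 rad, θ = 248° → φ = -26.46°, λ = -57.28°.
Leg 2: from (-26.46°, -57.28°), δ = 637120/6371000 = 0.100003 rad, θ = 268.1° → φ = -26.51°, λ = -63.68°.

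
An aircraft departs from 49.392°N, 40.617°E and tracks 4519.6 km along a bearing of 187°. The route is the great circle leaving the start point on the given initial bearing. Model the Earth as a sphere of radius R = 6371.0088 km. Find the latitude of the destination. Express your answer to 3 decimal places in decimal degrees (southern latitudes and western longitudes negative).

Central angle δ = d/R = 0.709401 rad.
With φ₁ = 49.392° = 0.862053 rad and θ = 187° = 3.263766 rad:
sin φ₂ = sin φ₁ cos δ + cos φ₁ sin δ cos θ = (0.759180)(0.758752) + (0.650880)(0.651379)(-0.992546) = 0.155220
φ₂ = asin(0.155220) = 0.155850 rad = 8.930°.
Δλ = atan2( sin θ sin δ cos φ₁ , cos δ − sin φ₁ sin φ₂ ) = atan2(-0.051669, 0.640912) = -0.080444 rad = -4.609°.
Hence λ₂ = 40.617° + -4.609° = 36.008°.

latitude 8.930°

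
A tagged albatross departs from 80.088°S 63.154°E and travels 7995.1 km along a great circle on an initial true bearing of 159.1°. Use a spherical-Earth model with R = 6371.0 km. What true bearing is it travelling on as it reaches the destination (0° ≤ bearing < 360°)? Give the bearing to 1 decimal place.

δ = 7995.1/6371 = 1.254921 rad (71.9017°).
Start latitude φ₁ = -1.397799 rad; initial bearing θ = 2.776819 rad.
Destination latitude: φ₂ = arcsin( sin φ₁ cos δ + cos φ₁ sin δ cos θ ) = arcsin(-0.458865) = -27.314°.
For the longitude increment, Δλ = atan2( sin θ sin δ cos φ₁, cos δ − sin φ₁ sin φ₂ ) = atan2(0.058369, -0.141367) = 157.565°.
λ₂ = 63.154° + 157.565° = 220.719°, normalized to (−180°, 180°] → -139.281°.
The forward bearing on arrival equals the back-azimuth from the destination plus 180°.
Back-azimuth from P₂ (-27.3°, -139.3°) to P₁ (-80.1°, 63.2°), with Δλ' = λ₁ − λ₂ = 202.4°: atan2( sin Δλ' cos φ₁ , cos φ₂ sin φ₁ − sin φ₂ cos φ₁ cos Δλ' ) = 184.0°.
Final bearing = (184.0° + 180°) mod 360° = 4.0°.

final bearing 4.0°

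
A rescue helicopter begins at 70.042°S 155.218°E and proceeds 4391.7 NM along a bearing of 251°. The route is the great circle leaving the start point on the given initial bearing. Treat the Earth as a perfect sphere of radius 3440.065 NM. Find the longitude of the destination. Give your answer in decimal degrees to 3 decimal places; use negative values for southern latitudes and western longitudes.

Central angle δ = d/R = 1.276633 rad.
Converting: φ₁ = -1.222464 rad, θ = 4.380776 rad.
Applying the spherical law of cosines for sides, sin φ₂ = sin φ₁ cos δ + cos φ₁ sin δ cos θ = -0.378880, so φ₂ = -22.264°.
Δλ = atan2( sin θ sin δ cos φ₁ , cos δ − sin φ₁ sin φ₂ ) = atan2(-0.308872, -0.066186) = -1.781887 rad = -102.095°.
λ₂ = 155.218° + -102.095° = 53.123°.

longitude 53.123°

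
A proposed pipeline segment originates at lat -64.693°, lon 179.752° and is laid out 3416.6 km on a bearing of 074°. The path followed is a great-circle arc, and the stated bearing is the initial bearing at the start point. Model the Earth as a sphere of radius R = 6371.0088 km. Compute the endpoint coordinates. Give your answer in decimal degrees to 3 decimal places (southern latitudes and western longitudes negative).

The arc subtends δ = 3416.6/6371.0088 = 0.536273 rad at the centre.
With φ₁ = -64.693° = -1.129106 rad and θ = 74° = 1.291544 rad:
sin φ₂ = sin φ₁ cos δ + cos φ₁ sin δ cos θ = (-0.904030)(0.859619) + (0.427468)(0.510936)(0.275637) = -0.716920
φ₂ = asin(-0.716920) = -0.799374 rad = -45.801°.
Δλ = atan2( sin θ sin δ cos φ₁ , cos δ − sin φ₁ sin φ₂ ) = atan2(0.209948, 0.211502) = 0.781712 rad = 44.789°.
λ₂ = 179.752° + 44.789° = 224.541°, normalized to (−180°, 180°] → -135.459°.

latitude -45.801°, longitude -135.459°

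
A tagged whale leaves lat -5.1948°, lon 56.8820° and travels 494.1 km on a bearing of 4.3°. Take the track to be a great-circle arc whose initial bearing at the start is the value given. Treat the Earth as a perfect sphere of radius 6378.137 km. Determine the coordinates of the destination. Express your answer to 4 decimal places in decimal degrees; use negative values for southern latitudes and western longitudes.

δ = 494.1/6378.137 = 0.077468 rad (4.4386°).
Converting: φ₁ = -0.090666 rad, θ = 0.075049 rad.
Destination latitude: φ₂ = arcsin( sin φ₁ cos δ + cos φ₁ sin δ cos θ ) = arcsin(-0.013415) = -0.7687°.
For the longitude increment, Δλ = atan2( sin θ sin δ cos φ₁, cos δ − sin φ₁ sin φ₂ ) = atan2(0.005779, 0.995786) = 0.3325°.
λ₂ = 56.8820° + 0.3325° = 57.2145°.

latitude -0.7687°, longitude 57.2145°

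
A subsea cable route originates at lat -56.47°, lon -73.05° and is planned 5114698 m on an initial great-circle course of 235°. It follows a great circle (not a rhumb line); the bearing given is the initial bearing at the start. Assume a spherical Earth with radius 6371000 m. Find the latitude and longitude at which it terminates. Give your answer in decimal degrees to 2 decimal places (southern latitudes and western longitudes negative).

latitude -53.80°, longitude -159.19°

δ = 5114698/6371000 = 0.802809 rad (45.9976°).
Converting: φ₁ = -0.985587 rad, θ = 4.101524 rad.
sin φ₂ = sin φ₁ cos δ + cos φ₁ sin δ cos θ = (-0.833597)(0.694689) + (0.552374)(0.719311)(-0.573576) = -0.806988
φ₂ = asin(-0.806988) = -0.939034 rad = -53.80°.
Δλ = atan2( sin θ sin δ cos φ₁ , cos δ − sin φ₁ sin φ₂ ) = atan2(-0.325472, 0.021986) = -1.503348 rad = -86.14°.
λ₂ = -73.05° + -86.14° = -159.19°.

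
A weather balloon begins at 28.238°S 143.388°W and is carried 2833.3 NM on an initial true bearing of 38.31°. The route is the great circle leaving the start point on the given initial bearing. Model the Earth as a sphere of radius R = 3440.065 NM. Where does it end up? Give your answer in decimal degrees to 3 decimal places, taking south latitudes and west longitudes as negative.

Central angle δ = d/R = 0.823618 rad.
Converting: φ₁ = -0.492846 rad, θ = 0.668636 rad.
Destination latitude: φ₂ = arcsin( sin φ₁ cos δ + cos φ₁ sin δ cos θ ) = arcsin(0.185604) = 10.696°.
Then Δλ = atan2(0.400653, 0.767387) = 0.481171 rad, from sin θ sin δ cos φ₁ over cos δ − sin φ₁ sin φ₂.
Hence λ₂ = -143.388° + 27.569° = -115.819°.

latitude 10.696°, longitude -115.819°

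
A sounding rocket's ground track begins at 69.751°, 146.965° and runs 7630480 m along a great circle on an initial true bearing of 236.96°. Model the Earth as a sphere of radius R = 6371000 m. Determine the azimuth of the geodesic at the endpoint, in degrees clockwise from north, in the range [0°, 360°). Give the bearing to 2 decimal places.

final bearing 197.11°

Angular distance δ = d/R = 7630480 / 6371000 = 1.197690 rad.
With φ₁ = 69.751° = 1.217385 rad and θ = 236.96° = 4.135732 rad:
Destination latitude: φ₂ = arcsin( sin φ₁ cos δ + cos φ₁ sin δ cos θ ) = arcsin(0.166263) = 9.571°.
Then Δλ = atan2(-0.270171, 0.208523) = -0.913478 rad, from sin θ sin δ cos φ₁ over cos δ − sin φ₁ sin φ₂.
λ₂ = λ₁ + Δλ = 94.627°.
The forward bearing on arrival equals the back-azimuth from the destination plus 180°.
Back-azimuth from P₂ (9.57°, 94.63°) to P₁ (69.75°, 146.97°), with Δλ' = λ₁ − λ₂ = 52.34°: atan2( sin Δλ' cos φ₁ , cos φ₂ sin φ₁ − sin φ₂ cos φ₁ cos Δλ' ) = 17.11°.
Final bearing = (17.11° + 180°) mod 360° = 197.11°.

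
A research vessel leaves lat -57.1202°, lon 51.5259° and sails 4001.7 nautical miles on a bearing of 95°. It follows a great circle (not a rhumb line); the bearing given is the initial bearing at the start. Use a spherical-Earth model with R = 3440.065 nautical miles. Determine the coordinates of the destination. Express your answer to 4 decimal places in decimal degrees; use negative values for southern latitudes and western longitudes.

latitude -22.1044°, longitude 132.3361°

Central angle δ = d/R = 1.163263 rad.
Converting: φ₁ = -0.996936 rad, θ = 1.658063 rad.
sin φ₂ = sin φ₁ cos δ + cos φ₁ sin δ cos θ = (-0.839811)(0.396346) + (0.542878)(0.918101)(-0.087156) = -0.376296
φ₂ = asin(-0.376296) = -0.385795 rad = -22.1044°.
Δλ = atan2( sin θ sin δ cos φ₁ , cos δ − sin φ₁ sin φ₂ ) = atan2(0.496521, 0.080329) = 1.410403 rad = 80.8102°.
λ₂ = 51.5259° + 80.8102° = 132.3361°.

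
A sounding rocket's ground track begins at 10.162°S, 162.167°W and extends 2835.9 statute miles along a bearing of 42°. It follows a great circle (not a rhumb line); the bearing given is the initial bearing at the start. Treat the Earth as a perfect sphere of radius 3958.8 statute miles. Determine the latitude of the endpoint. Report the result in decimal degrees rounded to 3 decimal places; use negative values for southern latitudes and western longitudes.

Central angle δ = d/R = 0.716353 rad.
Converting: φ₁ = -0.177360 rad, θ = 0.733038 rad.
Destination latitude: φ₂ = arcsin( sin φ₁ cos δ + cos φ₁ sin δ cos θ ) = arcsin(0.347257) = 20.320°.
Then Δλ = atan2(0.432485, 0.815472) = 0.487631 rad, from sin θ sin δ cos φ₁ over cos δ − sin φ₁ sin φ₂.
λ₂ = -162.167° + 27.939° = -134.228°.

latitude 20.320°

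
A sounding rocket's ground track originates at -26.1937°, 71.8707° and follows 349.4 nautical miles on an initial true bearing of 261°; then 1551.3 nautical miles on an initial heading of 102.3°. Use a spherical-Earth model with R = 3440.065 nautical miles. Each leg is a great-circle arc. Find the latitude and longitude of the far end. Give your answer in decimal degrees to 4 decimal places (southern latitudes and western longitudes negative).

Apply the spherical direct solution leg by leg, carrying full precision between legs.
Leg 1: from (-26.1937°, 71.8707°), δ = 349.4/3440.065 = 0.101568 rad, θ = 261° → φ = -26.9598°, λ = 65.4196°.
Leg 2: from (-26.9598°, 65.4196°), δ = 1551.3/3440.065 = 0.450951 rad, θ = 102.3° → φ = -29.3930°, λ = 94.6767°.

latitude -29.3930°, longitude 94.6767°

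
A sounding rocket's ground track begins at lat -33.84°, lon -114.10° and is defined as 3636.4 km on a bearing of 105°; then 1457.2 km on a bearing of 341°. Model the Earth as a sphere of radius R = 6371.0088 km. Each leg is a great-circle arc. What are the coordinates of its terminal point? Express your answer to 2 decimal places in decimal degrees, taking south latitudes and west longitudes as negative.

Apply the spherical direct solution leg by leg, carrying full precision between legs.
Leg 1: from (-33.84°, -114.10°), δ = 3636.4/6371.0088 = 0.570773 rad, θ = 105° → φ = -35.79°, λ = -74.06°.
Leg 2: from (-35.79°, -74.06°), δ = 1457.2/6371.0088 = 0.228724 rad, θ = 341° → φ = -23.30°, λ = -78.67°.

latitude -23.30°, longitude -78.67°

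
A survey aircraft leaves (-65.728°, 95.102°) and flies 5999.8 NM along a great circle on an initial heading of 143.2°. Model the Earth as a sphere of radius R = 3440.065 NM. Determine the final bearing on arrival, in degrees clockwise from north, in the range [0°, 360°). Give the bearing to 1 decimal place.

final bearing 14.5°

Angular distance δ = d/R = 5999.8 / 3440.065 = 1.744095 rad.
Converting: φ₁ = -1.147170 rad, θ = 2.499311 rad.
sin φ₂ = sin φ₁ cos δ + cos φ₁ sin δ cos θ = (-0.911604)(-0.172432) + (0.411069)(0.985021)(-0.800731) = -0.167035
φ₂ = asin(-0.167035) = -0.167822 rad = -9.615°.
For the longitude increment, Δλ = atan2( sin θ sin δ cos φ₁, cos δ − sin φ₁ sin φ₂ ) = atan2(0.242552, -0.324703) = 143.240°.
λ₂ = 95.102° + 143.240° = 238.342°, normalized to (−180°, 180°] → -121.658°.
The forward bearing on arrival equals the back-azimuth from the destination plus 180°.
Back-azimuth from P₂ (-9.6°, -121.7°) to P₁ (-65.7°, 95.1°), with Δλ' = λ₁ − λ₂ = 216.8°: atan2( sin Δλ' cos φ₁ , cos φ₂ sin φ₁ − sin φ₂ cos φ₁ cos Δλ' ) = 194.5°.
Final bearing = (194.5° + 180°) mod 360° = 14.5°.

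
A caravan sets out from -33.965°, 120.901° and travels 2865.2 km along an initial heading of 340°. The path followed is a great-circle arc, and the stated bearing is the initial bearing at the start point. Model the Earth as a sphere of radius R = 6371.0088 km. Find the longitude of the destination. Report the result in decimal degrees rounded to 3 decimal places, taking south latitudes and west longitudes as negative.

longitude 112.232°

Angular distance δ = d/R = 2865.2 / 6371.0088 = 0.449725 rad.
Converting: φ₁ = -0.592801 rad, θ = 5.934119 rad.
sin φ₂ = sin φ₁ cos δ + cos φ₁ sin δ cos θ = (-0.558686)(0.900567) + (0.829379)(0.434718)(0.939693) = -0.164332
φ₂ = asin(-0.164332) = -0.165081 rad = -9.458°.
For the longitude increment, Δλ = atan2( sin θ sin δ cos φ₁, cos δ − sin φ₁ sin φ₂ ) = atan2(-0.123314, 0.808757) = -8.669°.
λ₂ = 120.901° + -8.669° = 112.232°.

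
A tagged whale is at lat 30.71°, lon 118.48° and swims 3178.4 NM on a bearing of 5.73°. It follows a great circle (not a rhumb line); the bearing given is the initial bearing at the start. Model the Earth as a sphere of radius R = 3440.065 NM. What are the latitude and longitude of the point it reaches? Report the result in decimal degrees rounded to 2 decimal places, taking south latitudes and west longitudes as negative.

latitude 82.07°, longitude 153.74°

The arc subtends δ = 3178.4/3440.065 = 0.923936 rad at the centre.
Start latitude φ₁ = 0.535991 rad; initial bearing θ = 0.100007 rad.
Applying the spherical law of cosines for sides, sin φ₂ = sin φ₁ cos δ + cos φ₁ sin δ cos θ = 0.990432, so φ₂ = 82.07°.
Then Δλ = atan2(0.068498, 0.096877) = 0.615450 rad, from sin θ sin δ cos φ₁ over cos δ − sin φ₁ sin φ₂.
λ₂ = λ₁ + Δλ = 153.74°.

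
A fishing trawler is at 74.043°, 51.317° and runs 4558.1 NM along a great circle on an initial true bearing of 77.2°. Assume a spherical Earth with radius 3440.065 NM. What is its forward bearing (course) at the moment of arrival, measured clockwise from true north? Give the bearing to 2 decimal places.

Central angle δ = d/R = 1.325004 rad.
With φ₁ = 74.043° = 1.292294 rad and θ = 77.2° = 1.347394 rad:
sin φ₂ = sin φ₁ cos δ + cos φ₁ sin δ cos θ = (0.961468)(0.243325) + (0.274916)(0.969945)(0.221548) = 0.293026
φ₂ = asin(0.293026) = 0.297390 rad = 17.039°.
Then Δλ = atan2(0.260027, -0.038410) = 1.717452 rad, from sin θ sin δ cos φ₁ over cos δ − sin φ₁ sin φ₂.
λ₂ = 51.317° + 98.403° = 149.720°.
The forward bearing on arrival equals the back-azimuth from the destination plus 180°.
Back-azimuth from P₂ (17.04°, 149.72°) to P₁ (74.04°, 51.32°), with Δλ' = λ₁ − λ₂ = -98.40°: atan2( sin Δλ' cos φ₁ , cos φ₂ sin φ₁ − sin φ₂ cos φ₁ cos Δλ' ) = 343.72°.
Final bearing = (343.72° + 180°) mod 360° = 163.72°.

final bearing 163.72°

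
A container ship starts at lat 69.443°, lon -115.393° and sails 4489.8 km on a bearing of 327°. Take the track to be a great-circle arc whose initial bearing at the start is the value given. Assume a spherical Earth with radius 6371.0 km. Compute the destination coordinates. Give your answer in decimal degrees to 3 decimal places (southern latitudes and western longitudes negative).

latitude 64.697°, longitude 120.248°

Central angle δ = d/R = 0.704725 rad.
With φ₁ = 69.443° = 1.212009 rad and θ = 327° = 5.707227 rad:
sin φ₂ = sin φ₁ cos δ + cos φ₁ sin δ cos θ = (0.936323)(0.761790) + (0.351139)(0.647824)(0.838671) = 0.904059
φ₂ = asin(0.904059) = 1.129174 rad = 64.697°.
Then Δλ = atan2(-0.123892, -0.084702) = -2.170480 rad, from sin θ sin δ cos φ₁ over cos δ − sin φ₁ sin φ₂.
λ₂ = -115.393° + -124.359° = -239.752°, normalized to (−180°, 180°] → 120.248°.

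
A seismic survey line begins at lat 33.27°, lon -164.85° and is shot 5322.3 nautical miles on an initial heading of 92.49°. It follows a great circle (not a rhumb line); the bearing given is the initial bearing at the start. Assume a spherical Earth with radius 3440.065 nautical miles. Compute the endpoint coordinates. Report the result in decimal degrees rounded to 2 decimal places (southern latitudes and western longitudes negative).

Central angle δ = d/R = 1.547151 rad.
Converting: φ₁ = 0.580671 rad, θ = 1.614255 rad.
Applying the spherical law of cosines for sides, sin φ₂ = sin φ₁ cos δ + cos φ₁ sin δ cos θ = -0.023344, so φ₂ = -1.34°.
For the longitude increment, Δλ = atan2( sin θ sin δ cos φ₁, cos δ − sin φ₁ sin φ₂ ) = atan2(0.835072, 0.036449) = 87.50°.
λ₂ = -164.85° + 87.50° = -77.35°.

latitude -1.34°, longitude -77.35°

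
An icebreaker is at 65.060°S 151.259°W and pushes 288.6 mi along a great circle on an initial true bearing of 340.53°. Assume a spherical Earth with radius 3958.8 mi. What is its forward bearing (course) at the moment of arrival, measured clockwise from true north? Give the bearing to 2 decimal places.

Angular distance δ = d/R = 288.6 / 3958.8 = 0.072901 rad.
Start latitude φ₁ = -1.135511 rad; initial bearing θ = 5.943370 rad.
Destination latitude: φ₂ = arcsin( sin φ₁ cos δ + cos φ₁ sin δ cos θ ) = arcsin(-0.875385) = -61.091°.
For the longitude increment, Δλ = atan2( sin θ sin δ cos φ₁, cos δ − sin φ₁ sin φ₂ ) = atan2(-0.010237, 0.203589) = -2.879°.
λ₂ = λ₁ + Δλ = -154.138°.
The forward bearing on arrival equals the back-azimuth from the destination plus 180°.
Back-azimuth from P₂ (-61.09°, -154.14°) to P₁ (-65.06°, -151.26°), with Δλ' = λ₁ − λ₂ = 2.88°: atan2( sin Δλ' cos φ₁ , cos φ₂ sin φ₁ − sin φ₂ cos φ₁ cos Δλ' ) = 163.10°.
Final bearing = (163.10° + 180°) mod 360° = 343.10°.

final bearing 343.10°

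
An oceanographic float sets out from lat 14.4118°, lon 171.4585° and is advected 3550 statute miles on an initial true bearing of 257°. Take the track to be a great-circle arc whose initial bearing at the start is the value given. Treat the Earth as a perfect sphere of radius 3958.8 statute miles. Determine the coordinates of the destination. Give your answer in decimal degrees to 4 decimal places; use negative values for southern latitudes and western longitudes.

latitude -0.8523°, longitude 121.8748°

The arc subtends δ = 3550/3958.8 = 0.896736 rad at the centre.
Start latitude φ₁ = 0.251533 rad; initial bearing θ = 4.485496 rad.
sin φ₂ = sin φ₁ cos δ + cos φ₁ sin δ cos θ = (0.248889)(0.624163) + (0.968532)(0.781294)(-0.224951) = -0.014875
φ₂ = asin(-0.014875) = -0.014875 rad = -0.8523°.
Δλ = atan2( sin θ sin δ cos φ₁ , cos δ − sin φ₁ sin φ₂ ) = atan2(-0.737314, 0.627865) = -0.865399 rad = -49.5837°.
λ₂ = 171.4585° + -49.5837° = 121.8748°.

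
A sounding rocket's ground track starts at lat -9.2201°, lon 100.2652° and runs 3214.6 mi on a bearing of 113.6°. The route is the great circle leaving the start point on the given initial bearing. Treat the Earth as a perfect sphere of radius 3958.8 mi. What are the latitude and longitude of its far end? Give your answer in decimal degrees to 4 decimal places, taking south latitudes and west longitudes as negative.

latitude -23.3915°, longitude 146.6947°

The arc subtends δ = 3214.6/3958.8 = 0.812014 rad at the centre.
Converting: φ₁ = -0.160921 rad, θ = 1.982694 rad.
Applying the spherical law of cosines for sides, sin φ₂ = sin φ₁ cos δ + cos φ₁ sin δ cos θ = -0.397012, so φ₂ = -23.3915°.
Δλ = atan2( sin θ sin δ cos φ₁ , cos δ − sin φ₁ sin φ₂ ) = atan2(0.656389, 0.624426) = 0.810348 rad = 46.4295°.
λ₂ = λ₁ + Δλ = 146.6947°.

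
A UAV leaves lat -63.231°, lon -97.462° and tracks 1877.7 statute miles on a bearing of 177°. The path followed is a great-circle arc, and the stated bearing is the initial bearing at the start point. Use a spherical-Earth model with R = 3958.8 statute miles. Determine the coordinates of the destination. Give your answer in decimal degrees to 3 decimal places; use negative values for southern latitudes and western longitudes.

latitude -88.580°, longitude 7.849°

The arc subtends δ = 1877.7/3958.8 = 0.474310 rad at the centre.
Converting: φ₁ = -1.103589 rad, θ = 3.089233 rad.
sin φ₂ = sin φ₁ cos δ + cos φ₁ sin δ cos θ = (-0.892830)(0.889608) + (0.450395)(0.456725)(-0.998630) = -0.999693
φ₂ = asin(-0.999693) = -1.546011 rad = -88.580°.
Then Δλ = atan2(0.010766, -0.002948) = 1.838032 rad, from sin θ sin δ cos φ₁ over cos δ − sin φ₁ sin φ₂.
Hence λ₂ = -97.462° + 105.311° = 7.849°.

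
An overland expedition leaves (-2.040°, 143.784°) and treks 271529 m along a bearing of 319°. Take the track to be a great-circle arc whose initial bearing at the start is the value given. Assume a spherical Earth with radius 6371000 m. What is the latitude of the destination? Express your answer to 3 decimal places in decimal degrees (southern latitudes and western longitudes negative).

δ = 271529/6371000 = 0.042620 rad (2.4419°).
Converting: φ₁ = -0.035605 rad, θ = 5.567600 rad.
sin φ₂ = sin φ₁ cos δ + cos φ₁ sin δ cos θ = (-0.035597)(0.999092) + (0.999366)(0.042607)(0.754710) = -0.003430
φ₂ = asin(-0.003430) = -0.003430 rad = -0.197°.
For the longitude increment, Δλ = atan2( sin θ sin δ cos φ₁, cos δ − sin φ₁ sin φ₂ ) = atan2(-0.027935, 0.998970) = -1.602°.
λ₂ = 143.784° + -1.602° = 142.182°.

latitude -0.197°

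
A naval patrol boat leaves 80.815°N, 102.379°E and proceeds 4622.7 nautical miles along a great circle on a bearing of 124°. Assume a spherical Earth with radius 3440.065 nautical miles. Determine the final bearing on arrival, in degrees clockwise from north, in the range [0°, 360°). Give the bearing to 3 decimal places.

The arc subtends δ = 4622.7/3440.065 = 1.343783 rad at the centre.
Start latitude φ₁ = 1.410488 rad; initial bearing θ = 2.164208 rad.
sin φ₂ = sin φ₁ cos δ + cos φ₁ sin δ cos θ = (0.987178)(0.225069) + (0.159623)(0.974343)(-0.559193) = 0.135213
φ₂ = asin(0.135213) = 0.135629 rad = 7.771°.
Then Δλ = atan2(0.128938, 0.091589) = 0.953167 rad, from sin θ sin δ cos φ₁ over cos δ − sin φ₁ sin φ₂.
λ₂ = 102.379° + 54.612° = 156.991°.
The forward bearing on arrival equals the back-azimuth from the destination plus 180°.
Back-azimuth from P₂ (7.771°, 156.991°) to P₁ (80.815°, 102.379°), with Δλ' = λ₁ − λ₂ = -54.612°: atan2( sin Δλ' cos φ₁ , cos φ₂ sin φ₁ − sin φ₂ cos φ₁ cos Δλ' ) = 352.325°.
Final bearing = (352.325° + 180°) mod 360° = 172.325°.

final bearing 172.325°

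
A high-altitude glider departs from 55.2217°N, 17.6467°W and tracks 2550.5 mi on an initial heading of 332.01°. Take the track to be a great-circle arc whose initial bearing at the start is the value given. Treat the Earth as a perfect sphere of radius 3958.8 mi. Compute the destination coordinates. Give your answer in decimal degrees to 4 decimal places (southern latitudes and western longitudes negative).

latitude 73.5836°, longitude -103.4977°

The arc subtends δ = 2550.5/3958.8 = 0.644261 rad at the centre.
Start latitude φ₁ = 0.963800 rad; initial bearing θ = 5.794668 rad.
sin φ₂ = sin φ₁ cos δ + cos φ₁ sin δ cos θ = (0.821365)(0.799544) + (0.570403)(0.600608)(0.883030) = 0.959233
φ₂ = asin(0.959233) = 1.284276 rad = 73.5836°.
Then Δλ = atan2(-0.160783, 0.011663) = -1.498383 rad, from sin θ sin δ cos φ₁ over cos δ − sin φ₁ sin φ₂.
λ₂ = -17.6467° + -85.8510° = -103.4977°.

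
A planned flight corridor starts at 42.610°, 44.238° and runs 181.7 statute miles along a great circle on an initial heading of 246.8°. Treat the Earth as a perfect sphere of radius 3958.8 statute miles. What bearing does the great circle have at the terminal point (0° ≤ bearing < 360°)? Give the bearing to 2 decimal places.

final bearing 244.64°

Angular distance δ = d/R = 181.7 / 3958.8 = 0.045898 rad.
With φ₁ = 42.610° = 0.743685 rad and θ = 246.8° = 4.307473 rad:
Applying the spherical law of cosines for sides, sin φ₂ = sin φ₁ cos δ + cos φ₁ sin δ cos θ = 0.662989, so φ₂ = 41.528°.
Δλ = atan2( sin θ sin δ cos φ₁ , cos δ − sin φ₁ sin φ₂ ) = atan2(-0.031037, 0.550100) = -0.056361 rad = -3.229°.
Hence λ₂ = 44.238° + -3.229° = 41.009°.
The forward bearing on arrival equals the back-azimuth from the destination plus 180°.
Back-azimuth from P₂ (41.53°, 41.01°) to P₁ (42.61°, 44.24°), with Δλ' = λ₁ − λ₂ = 3.23°: atan2( sin Δλ' cos φ₁ , cos φ₂ sin φ₁ − sin φ₂ cos φ₁ cos Δλ' ) = 64.64°.
Final bearing = (64.64° + 180°) mod 360° = 244.64°.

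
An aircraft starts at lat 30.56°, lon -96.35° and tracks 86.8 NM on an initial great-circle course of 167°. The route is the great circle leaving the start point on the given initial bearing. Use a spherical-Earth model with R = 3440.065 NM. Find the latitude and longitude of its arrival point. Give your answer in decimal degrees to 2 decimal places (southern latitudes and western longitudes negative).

latitude 29.15°, longitude -95.98°

Angular distance δ = d/R = 86.8 / 3440.065 = 0.025232 rad.
With φ₁ = 30.56° = 0.533373 rad and θ = 167° = 2.914700 rad:
sin φ₂ = sin φ₁ cos δ + cos φ₁ sin δ cos θ = (0.508440)(0.999682) + (0.861097)(0.025229)(-0.974370) = 0.487110
φ₂ = asin(0.487110) = 0.508778 rad = 29.15°.
Δλ = atan2( sin θ sin δ cos φ₁ , cos δ − sin φ₁ sin φ₂ ) = atan2(0.004887, 0.752015) = 0.006499 rad = 0.37°.
Hence λ₂ = -96.35° + 0.37° = -95.98°.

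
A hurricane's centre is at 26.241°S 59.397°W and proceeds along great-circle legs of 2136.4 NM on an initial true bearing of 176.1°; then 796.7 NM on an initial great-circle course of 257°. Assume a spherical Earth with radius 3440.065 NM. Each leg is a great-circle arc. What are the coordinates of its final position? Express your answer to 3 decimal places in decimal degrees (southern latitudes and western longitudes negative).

Apply the spherical direct solution leg by leg, carrying full precision between legs.
Leg 1: from (-26.241°, -59.397°), δ = 2136.4/3440.065 = 0.621035 rad, θ = 176.1° → φ = -61.677°, λ = -54.612°.
Leg 2: from (-61.677°, -54.612°), δ = 796.7/3440.065 = 0.231594 rad, θ = 257° → φ = -61.798°, λ = -82.857°.

latitude -61.798°, longitude -82.857°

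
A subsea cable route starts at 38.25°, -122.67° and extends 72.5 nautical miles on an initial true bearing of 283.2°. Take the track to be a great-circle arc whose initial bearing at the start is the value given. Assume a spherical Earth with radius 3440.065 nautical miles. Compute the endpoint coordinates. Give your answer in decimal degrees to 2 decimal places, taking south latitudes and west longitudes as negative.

latitude 38.52°, longitude -124.17°

δ = 72.5/3440.065 = 0.021075 rad (1.2075°).
With φ₁ = 38.25° = 0.667588 rad and θ = 283.2° = 4.942772 rad:
Destination latitude: φ₂ = arcsin( sin φ₁ cos δ + cos φ₁ sin δ cos θ ) = arcsin(0.622736) = 38.52°.
For the longitude increment, Δλ = atan2( sin θ sin δ cos φ₁, cos δ − sin φ₁ sin φ₂ ) = atan2(-0.016112, 0.614246) = -1.50°.
λ₂ = -122.67° + -1.50° = -124.17°.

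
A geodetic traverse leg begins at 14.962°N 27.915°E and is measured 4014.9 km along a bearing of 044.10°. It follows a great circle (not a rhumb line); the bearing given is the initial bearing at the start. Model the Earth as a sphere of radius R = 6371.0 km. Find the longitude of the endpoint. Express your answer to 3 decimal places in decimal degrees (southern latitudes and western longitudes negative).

longitude 59.337°

Angular distance δ = d/R = 4014.9 / 6371 = 0.630184 rad.
With φ₁ = 14.962° = 0.261136 rad and θ = 44.1° = 0.769690 rad:
sin φ₂ = sin φ₁ cos δ + cos φ₁ sin δ cos θ = (0.258178)(0.807919) + (0.966097)(0.589293)(0.718126) = 0.617427
φ₂ = asin(0.617427) = 0.665468 rad = 38.128°.
Δλ = atan2( sin θ sin δ cos φ₁ , cos δ − sin φ₁ sin φ₂ ) = atan2(0.396193, 0.648513) = 0.548414 rad = 31.422°.
λ₂ = 27.915° + 31.422° = 59.337°.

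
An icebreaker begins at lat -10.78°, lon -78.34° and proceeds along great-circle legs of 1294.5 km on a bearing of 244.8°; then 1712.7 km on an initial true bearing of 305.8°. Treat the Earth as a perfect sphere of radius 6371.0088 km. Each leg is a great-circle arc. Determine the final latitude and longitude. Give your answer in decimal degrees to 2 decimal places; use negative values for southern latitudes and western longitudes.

latitude -6.22°, longitude -101.78°

Apply the spherical direct solution leg by leg, carrying full precision between legs.
Leg 1: from (-10.78°, -78.34°), δ = 1294.5/6371.0088 = 0.203186 rad, θ = 244.8° → φ = -15.52°, λ = -89.26°.
Leg 2: from (-15.52°, -89.26°), δ = 1712.7/6371.0088 = 0.268827 rad, θ = 305.8° → φ = -6.22°, λ = -101.78°.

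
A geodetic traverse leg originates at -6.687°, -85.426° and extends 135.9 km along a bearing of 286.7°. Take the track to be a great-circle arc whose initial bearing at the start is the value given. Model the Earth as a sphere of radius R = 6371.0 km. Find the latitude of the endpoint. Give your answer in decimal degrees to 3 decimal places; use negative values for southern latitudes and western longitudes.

latitude -6.334°

Angular distance δ = d/R = 135.9 / 6371 = 0.021331 rad.
With φ₁ = -6.687° = -0.116710 rad and θ = 286.7° = 5.003859 rad:
sin φ₂ = sin φ₁ cos δ + cos φ₁ sin δ cos θ = (-0.116445)(0.999773) + (0.993197)(0.021329)(0.287361) = -0.110331
φ₂ = asin(-0.110331) = -0.110556 rad = -6.334°.
For the longitude increment, Δλ = atan2( sin θ sin δ cos φ₁, cos δ − sin φ₁ sin φ₂ ) = atan2(-0.020291, 0.986925) = -1.178°.
Hence λ₂ = -85.426° + -1.178° = -86.604°.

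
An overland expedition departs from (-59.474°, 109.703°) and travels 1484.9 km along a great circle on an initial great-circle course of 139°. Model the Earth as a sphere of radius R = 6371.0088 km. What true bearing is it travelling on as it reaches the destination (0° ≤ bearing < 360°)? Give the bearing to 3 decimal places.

final bearing 117.574°

Angular distance δ = d/R = 1484.9 / 6371.0088 = 0.233071 rad.
Start latitude φ₁ = -1.038017 rad; initial bearing θ = 2.426008 rad.
Destination latitude: φ₂ = arcsin( sin φ₁ cos δ + cos φ₁ sin δ cos θ ) = arcsin(-0.926647) = -67.918°.
Then Δλ = atan2(0.076965, 0.174749) = 0.414870 rad, from sin θ sin δ cos φ₁ over cos δ − sin φ₁ sin φ₂.
λ₂ = λ₁ + Δλ = 133.473°.
The forward bearing on arrival equals the back-azimuth from the destination plus 180°.
Back-azimuth from P₂ (-67.918°, 133.473°) to P₁ (-59.474°, 109.703°), with Δλ' = λ₁ − λ₂ = -23.770°: atan2( sin Δλ' cos φ₁ , cos φ₂ sin φ₁ − sin φ₂ cos φ₁ cos Δλ' ) = 297.574°.
Final bearing = (297.574° + 180°) mod 360° = 117.574°.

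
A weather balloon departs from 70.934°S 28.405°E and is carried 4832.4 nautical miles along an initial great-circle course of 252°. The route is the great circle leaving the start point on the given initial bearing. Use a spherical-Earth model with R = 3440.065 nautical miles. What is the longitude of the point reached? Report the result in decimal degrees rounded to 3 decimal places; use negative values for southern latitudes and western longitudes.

Angular distance δ = d/R = 4832.4 / 3440.065 = 1.404741 rad.
Converting: φ₁ = -1.238032 rad, θ = 4.398230 rad.
Destination latitude: φ₂ = arcsin( sin φ₁ cos δ + cos φ₁ sin δ cos θ ) = arcsin(-0.255780) = -14.820°.
Δλ = atan2( sin θ sin δ cos φ₁ , cos δ − sin φ₁ sin φ₂ ) = atan2(-0.306396, -0.076455) = -1.815333 rad = -104.011°.
λ₂ = λ₁ + Δλ = -75.606°.

longitude -75.606°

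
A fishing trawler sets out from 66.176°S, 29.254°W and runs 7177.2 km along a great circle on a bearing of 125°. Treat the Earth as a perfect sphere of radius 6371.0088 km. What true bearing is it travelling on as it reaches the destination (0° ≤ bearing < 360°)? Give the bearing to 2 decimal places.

final bearing 24.49°

Central angle δ = d/R = 1.126541 rad.
With φ₁ = -66.176° = -1.154989 rad and θ = 125° = 2.181662 rad:
Destination latitude: φ₂ = arcsin( sin φ₁ cos δ + cos φ₁ sin δ cos θ ) = arcsin(-0.602359) = -37.039°.
For the longitude increment, Δλ = atan2( sin θ sin δ cos φ₁, cos δ − sin φ₁ sin φ₂ ) = atan2(0.298761, -0.121246) = 112.089°.
Hence λ₂ = -29.254° + 112.089° = 82.835°.
The forward bearing on arrival equals the back-azimuth from the destination plus 180°.
Back-azimuth from P₂ (-37.04°, 82.83°) to P₁ (-66.18°, -29.25°), with Δλ' = λ₁ − λ₂ = -112.09°: atan2( sin Δλ' cos φ₁ , cos φ₂ sin φ₁ − sin φ₂ cos φ₁ cos Δλ' ) = 204.49°.
Final bearing = (204.49° + 180°) mod 360° = 24.49°.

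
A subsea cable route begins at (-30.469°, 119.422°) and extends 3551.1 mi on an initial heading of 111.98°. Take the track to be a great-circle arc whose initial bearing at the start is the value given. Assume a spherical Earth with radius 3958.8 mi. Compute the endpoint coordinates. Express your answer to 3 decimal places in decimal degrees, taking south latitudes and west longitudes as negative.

Angular distance δ = d/R = 3551.1 / 3958.8 = 0.897014 rad.
Start latitude φ₁ = -0.531784 rad; initial bearing θ = 1.954420 rad.
Applying the spherical law of cosines for sides, sin φ₂ = sin φ₁ cos δ + cos φ₁ sin δ cos θ = -0.568484, so φ₂ = -34.645°.
Δλ = atan2( sin θ sin δ cos φ₁ , cos δ − sin φ₁ sin φ₂ ) = atan2(0.624592, 0.335684) = 1.077644 rad = 61.744°.
λ₂ = 119.422° + 61.744° = 181.166°, normalized to (−180°, 180°] → -178.834°.

latitude -34.645°, longitude -178.834°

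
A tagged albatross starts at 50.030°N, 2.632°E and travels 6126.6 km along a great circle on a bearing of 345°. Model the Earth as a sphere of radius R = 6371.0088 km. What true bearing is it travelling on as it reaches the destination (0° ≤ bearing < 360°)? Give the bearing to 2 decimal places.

final bearing 211.30°

Central angle δ = d/R = 0.961637 rad.
Converting: φ₁ = 0.873188 rad, θ = 6.021386 rad.
sin φ₂ = sin φ₁ cos δ + cos φ₁ sin δ cos θ = (0.766381)(0.572178) + (0.642386)(0.820130)(0.965926) = 0.947395
φ₂ = asin(0.947395) = 1.244995 rad = 71.333°.
Then Δλ = atan2(-0.136356, -0.153887) = -2.416522 rad, from sin θ sin δ cos φ₁ over cos δ − sin φ₁ sin φ₂.
λ₂ = 2.632° + -138.457° = -135.825°.
The forward bearing on arrival equals the back-azimuth from the destination plus 180°.
Back-azimuth from P₂ (71.33°, -135.82°) to P₁ (50.03°, 2.63°), with Δλ' = λ₁ − λ₂ = 138.46°: atan2( sin Δλ' cos φ₁ , cos φ₂ sin φ₁ − sin φ₂ cos φ₁ cos Δλ' ) = 31.30°.
Final bearing = (31.30° + 180°) mod 360° = 211.30°.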